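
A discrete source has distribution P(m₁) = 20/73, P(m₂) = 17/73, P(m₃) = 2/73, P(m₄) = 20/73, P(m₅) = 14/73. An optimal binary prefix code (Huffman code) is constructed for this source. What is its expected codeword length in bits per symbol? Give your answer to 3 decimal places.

Repeatedly combine the two least-probable nodes; the expected code length is the sum of the merged weights.
merge 2/73 + 14/73 → 16/73
merge 16/73 + 17/73 → 33/73
merge 20/73 + 20/73 → 40/73
merge 33/73 + 40/73 → 1
L = 16/73 + 33/73 + 40/73 + 1 = 162/73 ≈ 2.219 bits/symbol.

2.219 bits/symbol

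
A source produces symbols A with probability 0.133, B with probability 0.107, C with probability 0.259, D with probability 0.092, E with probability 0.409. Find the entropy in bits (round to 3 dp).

2.081 bits

H = −Σ pᵢ log₂ pᵢ.
−0.133·log₂(0.133) = 0.3871
−0.107·log₂(0.107) = 0.3450
−0.259·log₂(0.259) = 0.5048
−0.092·log₂(0.092) = 0.3167
−0.409·log₂(0.409) = 0.5275
Sum ≈ 2.0811 → 2.081 bits.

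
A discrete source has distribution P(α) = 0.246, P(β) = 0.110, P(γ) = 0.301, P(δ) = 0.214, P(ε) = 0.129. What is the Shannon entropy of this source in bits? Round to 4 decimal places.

H = −Σ pᵢ log₂ pᵢ.
−0.246·log₂(0.246) = 0.4977
−0.110·log₂(0.110) = 0.3503
−0.301·log₂(0.301) = 0.5214
−0.214·log₂(0.214) = 0.4760
−0.129·log₂(0.129) = 0.3811
Sum ≈ 2.2265 → 2.2265 bits.

2.2265 bits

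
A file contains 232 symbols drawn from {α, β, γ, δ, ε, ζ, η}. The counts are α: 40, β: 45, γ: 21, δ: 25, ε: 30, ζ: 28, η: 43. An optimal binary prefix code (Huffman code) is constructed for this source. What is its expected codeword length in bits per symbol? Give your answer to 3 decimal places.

Probabilities are the counts divided by 232.
Repeatedly combine the two least-probable nodes; the expected code length is the sum of the merged weights.
merge 21/232 + 25/232 → 23/116
merge 7/58 + 15/116 → 1/4
merge 5/29 + 43/232 → 83/232
merge 45/232 + 23/116 → 91/232
merge 1/4 + 83/232 → 141/232
merge 91/232 + 141/232 → 1
L = 23/116 + 1/4 + 83/232 + 91/232 + 141/232 + 1 = 651/232 ≈ 2.806 bits/symbol.

2.806 bits/symbol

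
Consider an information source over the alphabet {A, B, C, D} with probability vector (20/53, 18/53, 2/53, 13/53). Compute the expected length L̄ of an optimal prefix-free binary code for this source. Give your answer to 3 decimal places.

Repeatedly combine the two least-probable nodes; the expected code length is the sum of the merged weights.
merge 2/53 + 13/53 → 15/53
merge 15/53 + 18/53 → 33/53
merge 20/53 + 33/53 → 1
L = 15/53 + 33/53 + 1 = 101/53 ≈ 1.906 bits/symbol.

1.906 bits/symbol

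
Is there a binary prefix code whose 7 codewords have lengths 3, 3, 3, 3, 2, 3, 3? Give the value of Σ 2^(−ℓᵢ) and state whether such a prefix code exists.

1; yes

With common denominator 2^3 = 8: Σ 2^(−ℓᵢ) = 1/8 + 1/8 + 1/8 + 1/8 + 2/8 + 1/8 + 1/8 = 8/8 = 1.
Kraft's inequality requires Σ ≤ 1; here Σ = 1 ≤ 1, so such a prefix code exists.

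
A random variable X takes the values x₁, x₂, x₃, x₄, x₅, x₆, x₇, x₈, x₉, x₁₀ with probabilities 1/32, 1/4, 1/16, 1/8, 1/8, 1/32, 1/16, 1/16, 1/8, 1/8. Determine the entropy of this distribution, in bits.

3.0625 bits

Each probability is a power of 1/2, so log₂(1/p) is an integer.
H = Σ p·log₂(1/p) = 1/32·5 + 1/4·2 + 1/16·4 + 1/8·3 + 1/8·3 + 1/32·5 + 1/16·4 + 1/16·4 + 1/8·3 + 1/8·3 = 3.0625 bits.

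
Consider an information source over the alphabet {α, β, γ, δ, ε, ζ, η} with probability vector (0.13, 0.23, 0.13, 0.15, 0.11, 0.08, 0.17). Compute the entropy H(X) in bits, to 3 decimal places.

H = −Σ pᵢ log₂ pᵢ.
−0.13·log₂(0.13) = 0.3826
−0.23·log₂(0.23) = 0.4877
−0.13·log₂(0.13) = 0.3826
−0.15·log₂(0.15) = 0.4105
−0.11·log₂(0.11) = 0.3503
−0.08·log₂(0.08) = 0.2915
−0.17·log₂(0.17) = 0.4346
Sum ≈ 2.7399 → 2.740 bits.

2.740 bits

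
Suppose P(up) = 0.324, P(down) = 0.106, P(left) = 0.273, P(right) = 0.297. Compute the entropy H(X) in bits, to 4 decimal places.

H = −Σ pᵢ log₂ pᵢ.
−0.324·log₂(0.324) = 0.5268
−0.106·log₂(0.106) = 0.3432
−0.273·log₂(0.273) = 0.5113
−0.297·log₂(0.297) = 0.5202
Sum ≈ 1.9015 → 1.9015 bits.

1.9015 bits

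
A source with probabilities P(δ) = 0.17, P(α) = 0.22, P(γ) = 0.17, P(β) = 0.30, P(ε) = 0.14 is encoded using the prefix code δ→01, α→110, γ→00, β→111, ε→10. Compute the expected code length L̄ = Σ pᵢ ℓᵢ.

2.52 bits/symbol

L̄ = Σ pᵢ·ℓᵢ = 0.17·2 + 0.22·3 + 0.17·2 + 0.30·3 + 0.14·2 = 2.52 bits/symbol.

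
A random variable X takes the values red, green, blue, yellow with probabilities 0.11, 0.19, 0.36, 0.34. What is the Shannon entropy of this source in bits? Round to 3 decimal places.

1.865 bits

H = −Σ pᵢ log₂ pᵢ.
−0.11·log₂(0.11) = 0.3503
−0.19·log₂(0.19) = 0.4552
−0.36·log₂(0.36) = 0.5306
−0.34·log₂(0.34) = 0.5292
Sum ≈ 1.8653 → 1.865 bits.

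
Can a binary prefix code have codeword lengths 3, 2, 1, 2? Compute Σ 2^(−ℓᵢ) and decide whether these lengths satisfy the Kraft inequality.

With common denominator 2^3 = 8: Σ 2^(−ℓᵢ) = 1/8 + 2/8 + 4/8 + 2/8 = 9/8 = 1.125.
Kraft's inequality requires Σ ≤ 1; here Σ = 1.125 > 1, so no such prefix code exists.

1.125; no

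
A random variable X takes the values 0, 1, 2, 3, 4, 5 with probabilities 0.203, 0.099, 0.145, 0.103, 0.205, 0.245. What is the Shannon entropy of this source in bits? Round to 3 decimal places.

2.505 bits

H = −Σ pᵢ log₂ pᵢ.
−0.203·log₂(0.203) = 0.4670
−0.099·log₂(0.099) = 0.3303
−0.145·log₂(0.145) = 0.4040
−0.103·log₂(0.103) = 0.3378
−0.205·log₂(0.205) = 0.4687
−0.245·log₂(0.245) = 0.4971
Sum ≈ 2.5048 → 2.505 bits.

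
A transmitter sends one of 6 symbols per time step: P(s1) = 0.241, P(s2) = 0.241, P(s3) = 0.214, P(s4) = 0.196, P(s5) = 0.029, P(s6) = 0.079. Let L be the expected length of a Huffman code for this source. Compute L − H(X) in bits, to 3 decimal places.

Entropy H = −Σ p log₂ p ≈ 2.3637 bits.
Huffman merges: 29/1000+79/1000→27/250; 27/250+49/250→38/125; 107/500+241/1000→91/200; 241/1000+38/125→109/200; 91/200+109/200→1. L = 603/250 ≈ 2.4120.
L − H = 2.4120 − 2.3637 = 0.048 bits.

0.048 bits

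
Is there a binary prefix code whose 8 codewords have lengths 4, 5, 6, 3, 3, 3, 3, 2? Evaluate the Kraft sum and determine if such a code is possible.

0.859375; yes

With common denominator 2^6 = 64: Σ 2^(−ℓᵢ) = 4/64 + 2/64 + 1/64 + 8/64 + 8/64 + 8/64 + 8/64 + 16/64 = 55/64 = 0.859375.
Kraft's inequality requires Σ ≤ 1; here Σ = 0.859375 ≤ 1, so such a prefix code exists.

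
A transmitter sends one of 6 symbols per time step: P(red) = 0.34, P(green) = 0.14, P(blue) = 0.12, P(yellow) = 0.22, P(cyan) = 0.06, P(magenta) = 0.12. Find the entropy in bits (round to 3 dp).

2.385 bits

H = −Σ pᵢ log₂ pᵢ.
−0.34·log₂(0.34) = 0.5292
−0.14·log₂(0.14) = 0.3971
−0.12·log₂(0.12) = 0.3671
−0.22·log₂(0.22) = 0.4806
−0.06·log₂(0.06) = 0.2435
−0.12·log₂(0.12) = 0.3671
Sum ≈ 2.3845 → 2.385 bits.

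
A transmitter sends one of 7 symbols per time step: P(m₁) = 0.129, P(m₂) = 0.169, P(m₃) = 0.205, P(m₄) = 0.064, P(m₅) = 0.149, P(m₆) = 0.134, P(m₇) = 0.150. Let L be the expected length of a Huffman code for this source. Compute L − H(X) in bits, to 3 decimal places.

Entropy H = −Σ p log₂ p ≈ 2.7455 bits.
Huffman merges: 8/125+129/1000→193/1000; 67/500+149/1000→283/1000; 3/20+169/1000→319/1000; 193/1000+41/200→199/500; 283/1000+319/1000→301/500; 199/500+301/500→1. L = 559/200 ≈ 2.7950.
L − H = 2.7950 − 2.7455 = 0.050 bits.

0.050 bits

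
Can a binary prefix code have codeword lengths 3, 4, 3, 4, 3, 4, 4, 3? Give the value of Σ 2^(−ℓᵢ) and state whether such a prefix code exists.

With common denominator 2^4 = 16: Σ 2^(−ℓᵢ) = 2/16 + 1/16 + 2/16 + 1/16 + 2/16 + 1/16 + 1/16 + 2/16 = 12/16 = 0.75.
Kraft's inequality requires Σ ≤ 1; here Σ = 0.75 ≤ 1, so such a prefix code exists.

0.75; yes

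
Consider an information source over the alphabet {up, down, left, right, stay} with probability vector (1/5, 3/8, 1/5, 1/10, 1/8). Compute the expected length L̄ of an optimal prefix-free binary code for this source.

Repeatedly combine the two least-probable nodes; the expected code length is the sum of the merged weights.
merge 1/10 + 1/8 → 9/40
merge 1/5 + 1/5 → 2/5
merge 9/40 + 3/8 → 3/5
merge 2/5 + 3/5 → 1
L = 9/40 + 2/5 + 3/5 + 1 = 89/40 = 2.225 bits/symbol.

2.225 bits/symbol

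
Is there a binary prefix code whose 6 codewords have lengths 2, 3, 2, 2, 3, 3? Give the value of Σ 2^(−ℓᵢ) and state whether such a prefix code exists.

With common denominator 2^3 = 8: Σ 2^(−ℓᵢ) = 2/8 + 1/8 + 2/8 + 2/8 + 1/8 + 1/8 = 9/8 = 1.125.
Kraft's inequality requires Σ ≤ 1; here Σ = 1.125 > 1, so no such prefix code exists.

1.125; no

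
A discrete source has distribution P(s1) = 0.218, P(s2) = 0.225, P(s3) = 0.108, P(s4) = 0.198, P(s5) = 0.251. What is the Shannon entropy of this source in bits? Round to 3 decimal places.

2.273 bits

H = −Σ pᵢ log₂ pᵢ.
−0.218·log₂(0.218) = 0.4791
−0.225·log₂(0.225) = 0.4842
−0.108·log₂(0.108) = 0.3468
−0.198·log₂(0.198) = 0.4626
−0.251·log₂(0.251) = 0.5006
Sum ≈ 2.2732 → 2.273 bits.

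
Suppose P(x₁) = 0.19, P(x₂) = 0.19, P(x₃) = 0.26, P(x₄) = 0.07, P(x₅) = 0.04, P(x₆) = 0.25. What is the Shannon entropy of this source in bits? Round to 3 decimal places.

2.370 bits

H = −Σ pᵢ log₂ pᵢ.
−0.19·log₂(0.19) = 0.4552
−0.19·log₂(0.19) = 0.4552
−0.26·log₂(0.26) = 0.5053
−0.07·log₂(0.07) = 0.2686
−0.04·log₂(0.04) = 0.1858
−0.25·log₂(0.25) = 0.5000
Sum ≈ 2.3701 → 2.370 bits.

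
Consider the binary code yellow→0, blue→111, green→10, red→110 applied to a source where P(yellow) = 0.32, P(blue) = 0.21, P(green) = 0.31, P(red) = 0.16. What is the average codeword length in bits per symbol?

2.05 bits/symbol

L̄ = Σ pᵢ·ℓᵢ = 0.32·1 + 0.21·3 + 0.31·2 + 0.16·3 = 2.05 bits/symbol.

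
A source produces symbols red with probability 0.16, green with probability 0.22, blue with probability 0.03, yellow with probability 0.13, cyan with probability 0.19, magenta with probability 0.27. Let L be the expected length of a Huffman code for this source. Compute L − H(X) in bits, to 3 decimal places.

Entropy H = −Σ p log₂ p ≈ 2.4032 bits.
Huffman merges: 3/100+13/100→4/25; 4/25+4/25→8/25; 19/100+11/50→41/100; 27/100+8/25→59/100; 41/100+59/100→1. L = 62/25 ≈ 2.4800.
L − H = 2.4800 − 2.4032 = 0.077 bits.

0.077 bits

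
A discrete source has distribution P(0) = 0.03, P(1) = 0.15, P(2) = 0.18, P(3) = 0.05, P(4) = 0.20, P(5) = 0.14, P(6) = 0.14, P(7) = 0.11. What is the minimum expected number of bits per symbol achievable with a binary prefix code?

Repeatedly combine the two least-probable nodes; the expected code length is the sum of the merged weights.
merge 3/100 + 1/20 → 2/25
merge 2/25 + 11/100 → 19/100
merge 7/50 + 7/50 → 7/25
merge 3/20 + 9/50 → 33/100
merge 19/100 + 1/5 → 39/100
merge 7/25 + 33/100 → 61/100
merge 39/100 + 61/100 → 1
L = 2/25 + 19/100 + 7/25 + 33/100 + 39/100 + 61/100 + 1 = 72/25 = 2.88 bits/symbol.

2.88 bits/symbol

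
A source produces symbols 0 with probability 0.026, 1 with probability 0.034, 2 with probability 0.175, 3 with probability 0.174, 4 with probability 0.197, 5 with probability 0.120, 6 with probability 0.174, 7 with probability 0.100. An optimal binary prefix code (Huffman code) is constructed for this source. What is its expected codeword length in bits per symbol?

Repeatedly combine the two least-probable nodes; the expected code length is the sum of the merged weights.
merge 13/500 + 17/500 → 3/50
merge 3/50 + 1/10 → 4/25
merge 3/25 + 4/25 → 7/25
merge 87/500 + 87/500 → 87/250
merge 7/40 + 197/1000 → 93/250
merge 7/25 + 87/250 → 157/250
merge 93/250 + 157/250 → 1
L = 3/50 + 4/25 + 7/25 + 87/250 + 93/250 + 157/250 + 1 = 356/125 = 2.848 bits/symbol.

2.848 bits/symbol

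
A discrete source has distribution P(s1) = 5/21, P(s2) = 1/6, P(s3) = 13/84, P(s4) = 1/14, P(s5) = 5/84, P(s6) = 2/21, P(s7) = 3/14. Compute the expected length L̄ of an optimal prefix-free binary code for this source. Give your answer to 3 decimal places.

2.679 bits/symbol

Repeatedly combine the two least-probable nodes; the expected code length is the sum of the merged weights.
merge 5/84 + 1/14 → 11/84
merge 2/21 + 11/84 → 19/84
merge 13/84 + 1/6 → 9/28
merge 3/14 + 19/84 → 37/84
merge 5/21 + 9/28 → 47/84
merge 37/84 + 47/84 → 1
L = 11/84 + 19/84 + 9/28 + 37/84 + 47/84 + 1 = 75/28 ≈ 2.679 bits/symbol.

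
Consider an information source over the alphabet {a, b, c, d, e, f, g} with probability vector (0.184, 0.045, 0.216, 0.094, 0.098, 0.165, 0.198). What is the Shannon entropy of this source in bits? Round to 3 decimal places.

H = −Σ pᵢ log₂ pᵢ.
−0.184·log₂(0.184) = 0.4494
−0.045·log₂(0.045) = 0.2013
−0.216·log₂(0.216) = 0.4776
−0.094·log₂(0.094) = 0.3207
−0.098·log₂(0.098) = 0.3284
−0.165·log₂(0.165) = 0.4289
−0.198·log₂(0.198) = 0.4626
Sum ≈ 2.6688 → 2.669 bits.

2.669 bits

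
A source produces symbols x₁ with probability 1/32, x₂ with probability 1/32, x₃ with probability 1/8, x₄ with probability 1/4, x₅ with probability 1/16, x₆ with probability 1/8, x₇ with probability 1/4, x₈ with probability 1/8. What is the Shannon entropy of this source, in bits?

2.6875 bits

Each probability is a power of 1/2, so log₂(1/p) is an integer.
H = Σ p·log₂(1/p) = 1/32·5 + 1/32·5 + 1/8·3 + 1/4·2 + 1/16·4 + 1/8·3 + 1/4·2 + 1/8·3 = 2.6875 bits.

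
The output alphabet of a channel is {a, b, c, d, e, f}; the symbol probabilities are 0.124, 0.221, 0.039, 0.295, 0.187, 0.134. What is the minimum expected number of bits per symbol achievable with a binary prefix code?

2.46 bits/symbol

Repeatedly combine the two least-probable nodes; the expected code length is the sum of the merged weights.
merge 39/1000 + 31/250 → 163/1000
merge 67/500 + 163/1000 → 297/1000
merge 187/1000 + 221/1000 → 51/125
merge 59/200 + 297/1000 → 74/125
merge 51/125 + 74/125 → 1
L = 163/1000 + 297/1000 + 51/125 + 74/125 + 1 = 123/50 = 2.46 bits/symbol.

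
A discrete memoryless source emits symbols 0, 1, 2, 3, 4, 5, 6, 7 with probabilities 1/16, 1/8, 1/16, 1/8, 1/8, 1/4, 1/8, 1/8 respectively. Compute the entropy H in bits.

Each probability is a power of 1/2, so log₂(1/p) is an integer.
H = Σ p·log₂(1/p) = 1/16·4 + 1/8·3 + 1/16·4 + 1/8·3 + 1/8·3 + 1/4·2 + 1/8·3 + 1/8·3 = 2.875 bits.

2.875 bits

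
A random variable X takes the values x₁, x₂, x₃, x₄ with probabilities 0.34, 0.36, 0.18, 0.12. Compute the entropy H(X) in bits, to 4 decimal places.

1.8722 bits

H = −Σ pᵢ log₂ pᵢ.
−0.34·log₂(0.34) = 0.5292
−0.36·log₂(0.36) = 0.5306
−0.18·log₂(0.18) = 0.4453
−0.12·log₂(0.12) = 0.3671
Sum ≈ 1.8722 → 1.8722 bits.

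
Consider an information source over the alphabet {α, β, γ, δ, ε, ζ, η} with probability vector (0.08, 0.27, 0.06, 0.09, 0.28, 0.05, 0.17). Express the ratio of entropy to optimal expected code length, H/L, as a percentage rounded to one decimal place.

98.5%

Entropy H = −Σ p log₂ p ≈ 2.5226 bits.
Huffman merges: 1/20+3/50→11/100; 2/25+9/100→17/100; 11/100+17/100→7/25; 17/100+27/100→11/25; 7/25+7/25→14/25; 11/25+14/25→1. L = 64/25 ≈ 2.5600.
Efficiency = H/L = 2.5226/2.5600 = 98.5%.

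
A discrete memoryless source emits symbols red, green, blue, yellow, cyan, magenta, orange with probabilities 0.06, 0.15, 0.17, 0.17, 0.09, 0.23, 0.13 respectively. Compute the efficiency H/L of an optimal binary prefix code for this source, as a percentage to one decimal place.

Entropy H = −Σ p log₂ p ≈ 2.7062 bits.
Huffman merges: 3/50+9/100→3/20; 13/100+3/20→7/25; 3/20+17/100→8/25; 17/100+23/100→2/5; 7/25+8/25→3/5; 2/5+3/5→1. L = 11/4 ≈ 2.7500.
Efficiency = H/L = 2.7062/2.7500 = 98.4%.

98.4%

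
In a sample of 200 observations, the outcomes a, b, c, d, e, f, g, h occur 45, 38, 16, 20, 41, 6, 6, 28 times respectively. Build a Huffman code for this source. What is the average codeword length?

Probabilities are the counts divided by 200.
Repeatedly combine the two least-probable nodes; the expected code length is the sum of the merged weights.
merge 3/100 + 3/100 → 3/50
merge 3/50 + 2/25 → 7/50
merge 1/10 + 7/50 → 6/25
merge 7/50 + 19/100 → 33/100
merge 41/200 + 9/40 → 43/100
merge 6/25 + 33/100 → 57/100
merge 43/100 + 57/100 → 1
L = 3/50 + 7/50 + 6/25 + 33/100 + 43/100 + 57/100 + 1 = 277/100 = 2.77 bits/symbol.

2.77 bits/symbol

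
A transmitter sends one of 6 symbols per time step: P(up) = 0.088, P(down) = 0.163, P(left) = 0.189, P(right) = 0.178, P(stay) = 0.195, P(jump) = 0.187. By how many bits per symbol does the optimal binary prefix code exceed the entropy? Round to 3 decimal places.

Entropy H = −Σ p log₂ p ≈ 2.5449 bits.
Huffman merges: 11/125+163/1000→251/1000; 89/500+187/1000→73/200; 189/1000+39/200→48/125; 251/1000+73/200→77/125; 48/125+77/125→1. L = 327/125 ≈ 2.6160.
L − H = 2.6160 − 2.5449 = 0.071 bits.

0.071 bits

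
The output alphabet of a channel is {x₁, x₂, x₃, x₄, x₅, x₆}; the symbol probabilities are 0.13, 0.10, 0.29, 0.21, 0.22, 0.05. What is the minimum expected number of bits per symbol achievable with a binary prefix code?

Repeatedly combine the two least-probable nodes; the expected code length is the sum of the merged weights.
merge 1/20 + 1/10 → 3/20
merge 13/100 + 3/20 → 7/25
merge 21/100 + 11/50 → 43/100
merge 7/25 + 29/100 → 57/100
merge 43/100 + 57/100 → 1
L = 3/20 + 7/25 + 43/100 + 57/100 + 1 = 243/100 = 2.43 bits/symbol.

2.43 bits/symbol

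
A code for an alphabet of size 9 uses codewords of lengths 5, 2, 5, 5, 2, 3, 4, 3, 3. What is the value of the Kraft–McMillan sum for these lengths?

With common denominator 2^5 = 32: Σ 2^(−ℓᵢ) = 1/32 + 8/32 + 1/32 + 1/32 + 8/32 + 4/32 + 2/32 + 4/32 + 4/32 = 33/32 = 1.03125.

1.03125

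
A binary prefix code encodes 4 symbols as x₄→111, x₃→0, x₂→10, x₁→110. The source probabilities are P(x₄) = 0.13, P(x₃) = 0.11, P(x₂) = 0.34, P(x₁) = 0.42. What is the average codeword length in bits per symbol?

2.44 bits/symbol

L̄ = Σ pᵢ·ℓᵢ = 0.13·3 + 0.11·1 + 0.34·2 + 0.42·3 = 2.44 bits/symbol.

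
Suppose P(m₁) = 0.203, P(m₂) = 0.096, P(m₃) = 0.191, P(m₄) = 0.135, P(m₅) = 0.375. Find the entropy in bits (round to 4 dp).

H = −Σ pᵢ log₂ pᵢ.
−0.203·log₂(0.203) = 0.4670
−0.096·log₂(0.096) = 0.3246
−0.191·log₂(0.191) = 0.4562
−0.135·log₂(0.135) = 0.3900
−0.375·log₂(0.375) = 0.5306
Sum ≈ 2.1684 → 2.1684 bits.

2.1684 bits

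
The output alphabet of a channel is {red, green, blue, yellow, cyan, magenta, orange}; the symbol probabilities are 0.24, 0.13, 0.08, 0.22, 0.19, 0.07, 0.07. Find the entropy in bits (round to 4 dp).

H = −Σ pᵢ log₂ pᵢ.
−0.24·log₂(0.24) = 0.4941
−0.13·log₂(0.13) = 0.3826
−0.08·log₂(0.08) = 0.2915
−0.22·log₂(0.22) = 0.4806
−0.19·log₂(0.19) = 0.4552
−0.07·log₂(0.07) = 0.2686
−0.07·log₂(0.07) = 0.2686
Sum ≈ 2.6412 → 2.6412 bits.

2.6412 bits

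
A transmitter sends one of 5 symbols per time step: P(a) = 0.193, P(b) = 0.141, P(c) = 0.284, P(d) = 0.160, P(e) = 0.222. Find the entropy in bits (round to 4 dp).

2.2774 bits

H = −Σ pᵢ log₂ pᵢ.
−0.193·log₂(0.193) = 0.4581
−0.141·log₂(0.141) = 0.3985
−0.284·log₂(0.284) = 0.5158
−0.160·log₂(0.160) = 0.4230
−0.222·log₂(0.222) = 0.4820
Sum ≈ 2.2774 → 2.2774 bits.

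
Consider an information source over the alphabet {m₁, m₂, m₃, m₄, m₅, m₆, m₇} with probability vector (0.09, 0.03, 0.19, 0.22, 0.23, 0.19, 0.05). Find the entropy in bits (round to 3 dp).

H = −Σ pᵢ log₂ pᵢ.
−0.09·log₂(0.09) = 0.3127
−0.03·log₂(0.03) = 0.1518
−0.19·log₂(0.19) = 0.4552
−0.22·log₂(0.22) = 0.4806
−0.23·log₂(0.23) = 0.4877
−0.19·log₂(0.19) = 0.4552
−0.05·log₂(0.05) = 0.2161
Sum ≈ 2.5592 → 2.559 bits.

2.559 bits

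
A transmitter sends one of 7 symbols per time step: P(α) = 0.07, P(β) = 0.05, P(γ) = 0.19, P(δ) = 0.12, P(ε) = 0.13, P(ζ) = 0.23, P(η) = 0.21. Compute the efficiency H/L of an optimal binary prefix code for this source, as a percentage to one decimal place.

98.9%

Entropy H = −Σ p log₂ p ≈ 2.6501 bits.
Huffman merges: 1/20+7/100→3/25; 3/25+3/25→6/25; 13/100+19/100→8/25; 21/100+23/100→11/25; 6/25+8/25→14/25; 11/25+14/25→1. L = 67/25 ≈ 2.6800.
Efficiency = H/L = 2.6501/2.6800 = 98.9%.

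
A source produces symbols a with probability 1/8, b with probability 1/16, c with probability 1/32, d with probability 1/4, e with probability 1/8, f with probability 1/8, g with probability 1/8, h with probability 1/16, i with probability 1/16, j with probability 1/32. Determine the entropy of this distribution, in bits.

3.0625 bits

Each probability is a power of 1/2, so log₂(1/p) is an integer.
H = Σ p·log₂(1/p) = 1/8·3 + 1/16·4 + 1/32·5 + 1/4·2 + 1/8·3 + 1/8·3 + 1/8·3 + 1/16·4 + 1/16·4 + 1/32·5 = 3.0625 bits.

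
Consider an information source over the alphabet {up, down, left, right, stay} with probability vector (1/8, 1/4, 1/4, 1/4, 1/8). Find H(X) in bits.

Each probability is a power of 1/2, so log₂(1/p) is an integer.
H = Σ p·log₂(1/p) = 1/8·3 + 1/4·2 + 1/4·2 + 1/4·2 + 1/8·3 = 2.25 bits.

2.25 bits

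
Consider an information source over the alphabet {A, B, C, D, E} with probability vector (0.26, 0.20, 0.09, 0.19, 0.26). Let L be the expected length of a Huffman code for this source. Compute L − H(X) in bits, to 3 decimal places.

0.037 bits

Entropy H = −Σ p log₂ p ≈ 2.2428 bits.
Huffman merges: 9/100+19/100→7/25; 1/5+13/50→23/50; 13/50+7/25→27/50; 23/50+27/50→1. L = 57/25 ≈ 2.2800.
L − H = 2.2800 − 2.2428 = 0.037 bits.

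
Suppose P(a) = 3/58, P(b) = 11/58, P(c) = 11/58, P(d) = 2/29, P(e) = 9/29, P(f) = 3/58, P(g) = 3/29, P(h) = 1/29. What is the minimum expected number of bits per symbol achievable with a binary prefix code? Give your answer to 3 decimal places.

Repeatedly combine the two least-probable nodes; the expected code length is the sum of the merged weights.
merge 1/29 + 3/58 → 5/58
merge 3/58 + 2/29 → 7/58
merge 5/58 + 3/29 → 11/58
merge 7/58 + 11/58 → 9/29
merge 11/58 + 11/58 → 11/29
merge 9/29 + 9/29 → 18/29
merge 11/29 + 18/29 → 1
L = 5/58 + 7/58 + 11/58 + 9/29 + 11/29 + 18/29 + 1 = 157/58 ≈ 2.707 bits/symbol.

2.707 bits/symbol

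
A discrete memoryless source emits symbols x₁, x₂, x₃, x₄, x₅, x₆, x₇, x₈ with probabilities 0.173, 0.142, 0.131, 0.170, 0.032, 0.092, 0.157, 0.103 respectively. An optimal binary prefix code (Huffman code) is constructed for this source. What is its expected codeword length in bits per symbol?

Repeatedly combine the two least-probable nodes; the expected code length is the sum of the merged weights.
merge 4/125 + 23/250 → 31/250
merge 103/1000 + 31/250 → 227/1000
merge 131/1000 + 71/500 → 273/1000
merge 157/1000 + 17/100 → 327/1000
merge 173/1000 + 227/1000 → 2/5
merge 273/1000 + 327/1000 → 3/5
merge 2/5 + 3/5 → 1
L = 31/250 + 227/1000 + 273/1000 + 327/1000 + 2/5 + 3/5 + 1 = 2951/1000 = 2.951 bits/symbol.

2.951 bits/symbol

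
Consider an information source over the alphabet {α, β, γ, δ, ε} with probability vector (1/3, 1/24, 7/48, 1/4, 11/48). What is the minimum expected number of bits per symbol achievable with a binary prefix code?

Repeatedly combine the two least-probable nodes; the expected code length is the sum of the merged weights.
merge 1/24 + 7/48 → 3/16
merge 3/16 + 11/48 → 5/12
merge 1/4 + 1/3 → 7/12
merge 5/12 + 7/12 → 1
L = 3/16 + 5/12 + 7/12 + 1 = 35/16 = 2.1875 bits/symbol.

2.1875 bits/symbol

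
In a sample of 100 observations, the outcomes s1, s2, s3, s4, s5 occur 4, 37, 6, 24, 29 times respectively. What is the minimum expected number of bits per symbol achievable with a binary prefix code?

2.07 bits/symbol

Probabilities are the counts divided by 100.
Repeatedly combine the two least-probable nodes; the expected code length is the sum of the merged weights.
merge 1/25 + 3/50 → 1/10
merge 1/10 + 6/25 → 17/50
merge 29/100 + 17/50 → 63/100
merge 37/100 + 63/100 → 1
L = 1/10 + 17/50 + 63/100 + 1 = 207/100 = 2.07 bits/symbol.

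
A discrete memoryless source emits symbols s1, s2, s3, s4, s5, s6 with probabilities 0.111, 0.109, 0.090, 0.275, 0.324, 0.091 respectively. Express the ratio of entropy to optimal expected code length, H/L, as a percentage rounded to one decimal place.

98.6%

Entropy H = −Σ p log₂ p ≈ 2.3669 bits.
Huffman merges: 9/100+91/1000→181/1000; 109/1000+111/1000→11/50; 181/1000+11/50→401/1000; 11/40+81/250→599/1000; 401/1000+599/1000→1. L = 2401/1000 ≈ 2.4010.
Efficiency = H/L = 2.3669/2.4010 = 98.6%.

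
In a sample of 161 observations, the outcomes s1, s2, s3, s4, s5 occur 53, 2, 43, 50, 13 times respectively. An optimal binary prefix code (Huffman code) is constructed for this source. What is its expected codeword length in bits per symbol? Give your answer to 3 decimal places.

Probabilities are the counts divided by 161.
Repeatedly combine the two least-probable nodes; the expected code length is the sum of the merged weights.
merge 2/161 + 13/161 → 15/161
merge 15/161 + 43/161 → 58/161
merge 50/161 + 53/161 → 103/161
merge 58/161 + 103/161 → 1
L = 15/161 + 58/161 + 103/161 + 1 = 337/161 ≈ 2.093 bits/symbol.

2.093 bits/symbol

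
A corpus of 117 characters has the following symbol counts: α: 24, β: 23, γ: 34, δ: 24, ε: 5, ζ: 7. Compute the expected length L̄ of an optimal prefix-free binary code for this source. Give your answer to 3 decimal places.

2.402 bits/symbol

Probabilities are the counts divided by 117.
Repeatedly combine the two least-probable nodes; the expected code length is the sum of the merged weights.
merge 5/117 + 7/117 → 4/39
merge 4/39 + 23/117 → 35/117
merge 8/39 + 8/39 → 16/39
merge 34/117 + 35/117 → 23/39
merge 16/39 + 23/39 → 1
L = 4/39 + 35/117 + 16/39 + 23/39 + 1 = 281/117 ≈ 2.402 bits/symbol.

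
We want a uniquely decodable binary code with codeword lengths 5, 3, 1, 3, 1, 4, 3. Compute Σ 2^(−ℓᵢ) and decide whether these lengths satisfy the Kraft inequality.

With common denominator 2^5 = 32: Σ 2^(−ℓᵢ) = 1/32 + 4/32 + 16/32 + 4/32 + 16/32 + 2/32 + 4/32 = 47/32 = 1.46875.
Kraft's inequality requires Σ ≤ 1; here Σ = 1.46875 > 1, so no such prefix code exists.

1.46875; no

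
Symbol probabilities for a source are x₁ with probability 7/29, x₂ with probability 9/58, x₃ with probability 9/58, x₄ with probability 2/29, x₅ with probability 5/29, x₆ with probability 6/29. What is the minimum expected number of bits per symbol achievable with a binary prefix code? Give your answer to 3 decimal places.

2.552 bits/symbol

Repeatedly combine the two least-probable nodes; the expected code length is the sum of the merged weights.
merge 2/29 + 9/58 → 13/58
merge 9/58 + 5/29 → 19/58
merge 6/29 + 13/58 → 25/58
merge 7/29 + 19/58 → 33/58
merge 25/58 + 33/58 → 1
L = 13/58 + 19/58 + 25/58 + 33/58 + 1 = 74/29 ≈ 2.552 bits/symbol.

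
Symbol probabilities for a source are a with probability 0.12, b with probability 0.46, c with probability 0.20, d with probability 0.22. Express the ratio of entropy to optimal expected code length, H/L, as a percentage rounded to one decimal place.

Entropy H = −Σ p log₂ p ≈ 1.8274 bits.
Huffman merges: 3/25+1/5→8/25; 11/50+8/25→27/50; 23/50+27/50→1. L = 93/50 ≈ 1.8600.
Efficiency = H/L = 1.8274/1.8600 = 98.2%.

98.2%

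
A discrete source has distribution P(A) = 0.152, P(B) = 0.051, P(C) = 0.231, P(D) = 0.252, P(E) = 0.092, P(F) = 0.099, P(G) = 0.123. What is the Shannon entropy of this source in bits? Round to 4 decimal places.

2.6404 bits

H = −Σ pᵢ log₂ pᵢ.
−0.152·log₂(0.152) = 0.4131
−0.051·log₂(0.051) = 0.2190
−0.231·log₂(0.231) = 0.4883
−0.252·log₂(0.252) = 0.5011
−0.092·log₂(0.092) = 0.3167
−0.099·log₂(0.099) = 0.3303
−0.123·log₂(0.123) = 0.3719
Sum ≈ 2.6404 → 2.6404 bits.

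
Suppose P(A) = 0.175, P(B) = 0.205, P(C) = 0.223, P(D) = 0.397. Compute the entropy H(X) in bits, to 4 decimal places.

1.9206 bits

H = −Σ pᵢ log₂ pᵢ.
−0.175·log₂(0.175) = 0.4401
−0.205·log₂(0.205) = 0.4687
−0.223·log₂(0.223) = 0.4828
−0.397·log₂(0.397) = 0.5291
Sum ≈ 1.9206 → 1.9206 bits.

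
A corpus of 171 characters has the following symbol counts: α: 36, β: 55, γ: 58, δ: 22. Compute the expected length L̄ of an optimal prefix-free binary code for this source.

2 bits/symbol

Probabilities are the counts divided by 171.
Repeatedly combine the two least-probable nodes; the expected code length is the sum of the merged weights.
merge 22/171 + 4/19 → 58/171
merge 55/171 + 58/171 → 113/171
merge 58/171 + 113/171 → 1
L = 58/171 + 113/171 + 1 = 2 bits/symbol.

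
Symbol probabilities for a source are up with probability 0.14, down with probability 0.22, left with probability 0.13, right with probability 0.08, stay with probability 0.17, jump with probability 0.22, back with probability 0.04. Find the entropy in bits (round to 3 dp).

2.653 bits

H = −Σ pᵢ log₂ pᵢ.
−0.14·log₂(0.14) = 0.3971
−0.22·log₂(0.22) = 0.4806
−0.13·log₂(0.13) = 0.3826
−0.08·log₂(0.08) = 0.2915
−0.17·log₂(0.17) = 0.4346
−0.22·log₂(0.22) = 0.4806
−0.04·log₂(0.04) = 0.1858
Sum ≈ 2.6528 → 2.653 bits.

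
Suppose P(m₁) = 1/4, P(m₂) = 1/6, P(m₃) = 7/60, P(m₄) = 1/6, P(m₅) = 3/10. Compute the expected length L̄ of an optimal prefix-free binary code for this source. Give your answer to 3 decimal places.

2.283 bits/symbol

Repeatedly combine the two least-probable nodes; the expected code length is the sum of the merged weights.
merge 7/60 + 1/6 → 17/60
merge 1/6 + 1/4 → 5/12
merge 17/60 + 3/10 → 7/12
merge 5/12 + 7/12 → 1
L = 17/60 + 5/12 + 7/12 + 1 = 137/60 ≈ 2.283 bits/symbol.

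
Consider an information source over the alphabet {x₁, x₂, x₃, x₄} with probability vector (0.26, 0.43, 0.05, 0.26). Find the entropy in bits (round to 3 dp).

1.750 bits

H = −Σ pᵢ log₂ pᵢ.
−0.26·log₂(0.26) = 0.5053
−0.43·log₂(0.43) = 0.5236
−0.05·log₂(0.05) = 0.2161
−0.26·log₂(0.26) = 0.5053
Sum ≈ 1.7502 → 1.750 bits.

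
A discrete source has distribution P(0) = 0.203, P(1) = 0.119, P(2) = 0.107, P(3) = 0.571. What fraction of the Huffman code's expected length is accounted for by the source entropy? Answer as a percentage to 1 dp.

99.0%

Entropy H = −Σ p log₂ p ≈ 1.6391 bits.
Huffman merges: 107/1000+119/1000→113/500; 203/1000+113/500→429/1000; 429/1000+571/1000→1. L = 331/200 ≈ 1.6550.
Efficiency = H/L = 1.6391/1.6550 = 99.0%.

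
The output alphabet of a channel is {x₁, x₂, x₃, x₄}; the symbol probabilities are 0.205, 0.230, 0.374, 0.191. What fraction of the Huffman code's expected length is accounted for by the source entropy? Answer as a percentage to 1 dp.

Entropy H = −Σ p log₂ p ≈ 1.9432 bits.
Huffman merges: 191/1000+41/200→99/250; 23/100+187/500→151/250; 99/250+151/250→1. L = 2 ≈ 2.0000.
Efficiency = H/L = 1.9432/2.0000 = 97.2%.

97.2%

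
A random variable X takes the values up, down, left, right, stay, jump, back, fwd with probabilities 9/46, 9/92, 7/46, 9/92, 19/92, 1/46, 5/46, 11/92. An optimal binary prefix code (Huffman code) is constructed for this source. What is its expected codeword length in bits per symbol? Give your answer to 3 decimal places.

Repeatedly combine the two least-probable nodes; the expected code length is the sum of the merged weights.
merge 1/46 + 9/92 → 11/92
merge 9/92 + 5/46 → 19/92
merge 11/92 + 11/92 → 11/46
merge 7/46 + 9/46 → 8/23
merge 19/92 + 19/92 → 19/46
merge 11/46 + 8/23 → 27/46
merge 19/46 + 27/46 → 1
L = 11/92 + 19/92 + 11/46 + 8/23 + 19/46 + 27/46 + 1 = 67/23 ≈ 2.913 bits/symbol.

2.913 bits/symbol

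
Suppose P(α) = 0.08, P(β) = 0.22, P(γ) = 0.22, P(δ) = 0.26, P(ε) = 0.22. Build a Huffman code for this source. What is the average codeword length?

Repeatedly combine the two least-probable nodes; the expected code length is the sum of the merged weights.
merge 2/25 + 11/50 → 3/10
merge 11/50 + 11/50 → 11/25
merge 13/50 + 3/10 → 14/25
merge 11/25 + 14/25 → 1
L = 3/10 + 11/25 + 14/25 + 1 = 23/10 = 2.3 bits/symbol.

2.3 bits/symbol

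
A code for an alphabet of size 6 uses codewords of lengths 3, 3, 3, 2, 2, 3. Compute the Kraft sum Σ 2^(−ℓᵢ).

1

With common denominator 2^3 = 8: Σ 2^(−ℓᵢ) = 1/8 + 1/8 + 1/8 + 2/8 + 2/8 + 1/8 = 8/8 = 1.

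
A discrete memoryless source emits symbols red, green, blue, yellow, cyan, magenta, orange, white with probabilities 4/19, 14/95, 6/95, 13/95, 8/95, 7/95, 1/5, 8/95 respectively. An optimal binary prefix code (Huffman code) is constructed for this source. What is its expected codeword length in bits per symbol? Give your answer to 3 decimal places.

2.895 bits/symbol

Repeatedly combine the two least-probable nodes; the expected code length is the sum of the merged weights.
merge 6/95 + 7/95 → 13/95
merge 8/95 + 8/95 → 16/95
merge 13/95 + 13/95 → 26/95
merge 14/95 + 16/95 → 6/19
merge 1/5 + 4/19 → 39/95
merge 26/95 + 6/19 → 56/95
merge 39/95 + 56/95 → 1
L = 13/95 + 16/95 + 26/95 + 6/19 + 39/95 + 56/95 + 1 = 55/19 ≈ 2.895 bits/symbol.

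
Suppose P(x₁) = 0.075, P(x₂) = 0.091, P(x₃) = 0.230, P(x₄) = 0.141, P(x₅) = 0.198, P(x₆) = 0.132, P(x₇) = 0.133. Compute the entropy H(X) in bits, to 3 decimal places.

H = −Σ pᵢ log₂ pᵢ.
−0.075·log₂(0.075) = 0.2803
−0.091·log₂(0.091) = 0.3147
−0.230·log₂(0.230) = 0.4877
−0.141·log₂(0.141) = 0.3985
−0.198·log₂(0.198) = 0.4626
−0.132·log₂(0.132) = 0.3856
−0.133·log₂(0.133) = 0.3871
Sum ≈ 2.7164 → 2.716 bits.

2.716 bits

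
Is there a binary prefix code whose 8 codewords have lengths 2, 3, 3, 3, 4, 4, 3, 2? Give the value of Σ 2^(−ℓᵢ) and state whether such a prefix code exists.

With common denominator 2^4 = 16: Σ 2^(−ℓᵢ) = 4/16 + 2/16 + 2/16 + 2/16 + 1/16 + 1/16 + 2/16 + 4/16 = 18/16 = 1.125.
Kraft's inequality requires Σ ≤ 1; here Σ = 1.125 > 1, so no such prefix code exists.

1.125; no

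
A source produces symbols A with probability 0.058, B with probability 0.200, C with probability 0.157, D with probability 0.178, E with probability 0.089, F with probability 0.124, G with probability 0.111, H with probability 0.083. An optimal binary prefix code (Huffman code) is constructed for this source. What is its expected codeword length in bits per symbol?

2.941 bits/symbol

Repeatedly combine the two least-probable nodes; the expected code length is the sum of the merged weights.
merge 29/500 + 83/1000 → 141/1000
merge 89/1000 + 111/1000 → 1/5
merge 31/250 + 141/1000 → 53/200
merge 157/1000 + 89/500 → 67/200
merge 1/5 + 1/5 → 2/5
merge 53/200 + 67/200 → 3/5
merge 2/5 + 3/5 → 1
L = 141/1000 + 1/5 + 53/200 + 67/200 + 2/5 + 3/5 + 1 = 2941/1000 = 2.941 bits/symbol.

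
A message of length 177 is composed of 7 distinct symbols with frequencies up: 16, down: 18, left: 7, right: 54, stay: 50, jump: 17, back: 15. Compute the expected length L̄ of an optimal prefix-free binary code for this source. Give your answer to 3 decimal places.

Probabilities are the counts divided by 177.
Repeatedly combine the two least-probable nodes; the expected code length is the sum of the merged weights.
merge 7/177 + 5/59 → 22/177
merge 16/177 + 17/177 → 11/59
merge 6/59 + 22/177 → 40/177
merge 11/59 + 40/177 → 73/177
merge 50/177 + 18/59 → 104/177
merge 73/177 + 104/177 → 1
L = 22/177 + 11/59 + 40/177 + 73/177 + 104/177 + 1 = 449/177 ≈ 2.537 bits/symbol.

2.537 bits/symbol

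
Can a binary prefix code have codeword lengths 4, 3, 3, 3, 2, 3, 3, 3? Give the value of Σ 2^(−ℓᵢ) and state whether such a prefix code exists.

1.0625; no

With common denominator 2^4 = 16: Σ 2^(−ℓᵢ) = 1/16 + 2/16 + 2/16 + 2/16 + 4/16 + 2/16 + 2/16 + 2/16 = 17/16 = 1.0625.
Kraft's inequality requires Σ ≤ 1; here Σ = 1.0625 > 1, so no such prefix code exists.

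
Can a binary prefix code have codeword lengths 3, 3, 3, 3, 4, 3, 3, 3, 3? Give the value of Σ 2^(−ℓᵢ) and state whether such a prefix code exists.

With common denominator 2^4 = 16: Σ 2^(−ℓᵢ) = 2/16 + 2/16 + 2/16 + 2/16 + 1/16 + 2/16 + 2/16 + 2/16 + 2/16 = 17/16 = 1.0625.
Kraft's inequality requires Σ ≤ 1; here Σ = 1.0625 > 1, so no such prefix code exists.

1.0625; no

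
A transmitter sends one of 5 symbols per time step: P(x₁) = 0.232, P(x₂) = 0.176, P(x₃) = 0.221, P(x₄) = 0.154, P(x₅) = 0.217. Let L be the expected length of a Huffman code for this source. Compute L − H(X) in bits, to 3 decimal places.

Entropy H = −Σ p log₂ p ≈ 2.3054 bits.
Huffman merges: 77/500+22/125→33/100; 217/1000+221/1000→219/500; 29/125+33/100→281/500; 219/500+281/500→1. L = 233/100 ≈ 2.3300.
L − H = 2.3300 − 2.3054 = 0.025 bits.

0.025 bits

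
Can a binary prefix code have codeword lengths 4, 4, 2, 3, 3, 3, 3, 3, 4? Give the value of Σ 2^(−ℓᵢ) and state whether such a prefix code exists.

1.0625; no

With common denominator 2^4 = 16: Σ 2^(−ℓᵢ) = 1/16 + 1/16 + 4/16 + 2/16 + 2/16 + 2/16 + 2/16 + 2/16 + 1/16 = 17/16 = 1.0625.
Kraft's inequality requires Σ ≤ 1; here Σ = 1.0625 > 1, so no such prefix code exists.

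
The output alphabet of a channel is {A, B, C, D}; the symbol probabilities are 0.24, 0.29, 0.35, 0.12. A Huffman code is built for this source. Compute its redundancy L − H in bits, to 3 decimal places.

0.091 bits

Entropy H = −Σ p log₂ p ≈ 1.9092 bits.
Huffman merges: 3/25+6/25→9/25; 29/100+7/20→16/25; 9/25+16/25→1. L = 2 ≈ 2.0000.
L − H = 2.0000 − 1.9092 = 0.091 bits.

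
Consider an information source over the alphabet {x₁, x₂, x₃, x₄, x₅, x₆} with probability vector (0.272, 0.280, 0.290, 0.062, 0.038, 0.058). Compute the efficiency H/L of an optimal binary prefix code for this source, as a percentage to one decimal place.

98.0%

Entropy H = −Σ p log₂ p ≈ 2.2093 bits.
Huffman merges: 19/500+29/500→12/125; 31/500+12/125→79/500; 79/500+34/125→43/100; 7/25+29/100→57/100; 43/100+57/100→1. L = 1127/500 ≈ 2.2540.
Efficiency = H/L = 2.2093/2.2540 = 98.0%.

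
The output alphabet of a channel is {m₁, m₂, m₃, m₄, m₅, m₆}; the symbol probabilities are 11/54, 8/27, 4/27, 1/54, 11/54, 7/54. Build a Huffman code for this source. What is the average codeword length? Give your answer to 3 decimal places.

Repeatedly combine the two least-probable nodes; the expected code length is the sum of the merged weights.
merge 1/54 + 7/54 → 4/27
merge 4/27 + 4/27 → 8/27
merge 11/54 + 11/54 → 11/27
merge 8/27 + 8/27 → 16/27
merge 11/27 + 16/27 → 1
L = 4/27 + 8/27 + 11/27 + 16/27 + 1 = 22/9 ≈ 2.444 bits/symbol.

2.444 bits/symbol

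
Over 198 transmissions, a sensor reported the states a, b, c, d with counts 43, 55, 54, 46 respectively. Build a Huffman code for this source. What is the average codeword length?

Probabilities are the counts divided by 198.
Repeatedly combine the two least-probable nodes; the expected code length is the sum of the merged weights.
merge 43/198 + 23/99 → 89/198
merge 3/11 + 5/18 → 109/198
merge 89/198 + 109/198 → 1
L = 89/198 + 109/198 + 1 = 2 bits/symbol.

2 bits/symbol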